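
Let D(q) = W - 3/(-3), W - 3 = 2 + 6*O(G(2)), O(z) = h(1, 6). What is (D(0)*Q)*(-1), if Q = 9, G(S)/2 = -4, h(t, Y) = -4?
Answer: 162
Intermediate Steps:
G(S) = -8 (G(S) = 2*(-4) = -8)
O(z) = -4
W = -19 (W = 3 + (2 + 6*(-4)) = 3 + (2 - 24) = 3 - 22 = -19)
D(q) = -18 (D(q) = -19 - 3/(-3) = -19 - 3*(-1)/3 = -19 - 1*(-1) = -19 + 1 = -18)
(D(0)*Q)*(-1) = -18*9*(-1) = -162*(-1) = 162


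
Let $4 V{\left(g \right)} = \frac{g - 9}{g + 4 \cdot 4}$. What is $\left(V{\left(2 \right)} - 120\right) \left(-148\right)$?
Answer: $\frac{319939}{18} \approx 17774.0$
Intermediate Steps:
$V{\left(g \right)} = \frac{-9 + g}{4 \left(16 + g\right)}$ ($V{\left(g \right)} = \frac{\left(g - 9\right) \frac{1}{g + 4 \cdot 4}}{4} = \frac{\left(-9 + g\right) \frac{1}{g + 16}}{4} = \frac{\left(-9 + g\right) \frac{1}{16 + g}}{4} = \frac{\frac{1}{16 + g} \left(-9 + g\right)}{4} = \frac{-9 + g}{4 \left(16 + g\right)}$)
$\left(V{\left(2 \right)} - 120\right) \left(-148\right) = \left(\frac{-9 + 2}{4 \left(16 + 2\right)} - 120\right) \left(-148\right) = \left(\frac{1}{4} \cdot \frac{1}{18} \left(-7\right) - 120\right) \left(-148\right) = \left(- \frac{7}{72} - 120\right) \left(-148\right) = \left(- \frac{8647}{72}\right) \left(-148\right) = \frac{319939}{18}$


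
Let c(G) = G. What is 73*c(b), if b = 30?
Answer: 2190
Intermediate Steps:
73*c(b) = 73*30 = 2190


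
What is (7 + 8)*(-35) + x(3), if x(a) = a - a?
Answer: -525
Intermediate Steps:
x(a) = 0
(7 + 8)*(-35) + x(3) = (7 + 8)*(-35) + 0 = 15*(-35) + 0 = -525 + 0 = -525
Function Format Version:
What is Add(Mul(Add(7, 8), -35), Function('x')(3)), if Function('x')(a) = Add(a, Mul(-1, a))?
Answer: -525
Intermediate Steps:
Function('x')(a) = 0
Add(Mul(Add(7, 8), -35), Function('x')(3)) = Add(Mul(Add(7, 8), -35), 0) = Add(Mul(15, -35), 0) = Add(-525, 0) = -525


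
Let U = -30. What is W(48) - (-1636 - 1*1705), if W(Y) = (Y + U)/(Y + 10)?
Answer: 96898/29 ≈ 3341.3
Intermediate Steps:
W(Y) = (-30 + Y)/(10 + Y) (W(Y) = (Y - 30)/(Y + 10) = (-30 + Y)/(10 + Y))
W(48) - (-1636 - 1*1705) = (-30 + 48)/(10 + 48) - (-1636 - 1*1705) = 18/58 - (-1636 - 1705) = (1/58)*18 - 1*(-3341) = 9/29 + 3341 = 96898/29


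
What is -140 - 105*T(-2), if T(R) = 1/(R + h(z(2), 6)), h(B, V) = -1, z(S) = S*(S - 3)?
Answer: -105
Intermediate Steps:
z(S) = S*(-3 + S)
T(R) = 1/(-1 + R) (T(R) = 1/(R - 1) = 1/(-1 + R))
-140 - 105*T(-2) = -140 - 105/(-1 - 2) = -140 - 105/(-3) = -140 - 105*(-1/3) = -140 + 35 = -105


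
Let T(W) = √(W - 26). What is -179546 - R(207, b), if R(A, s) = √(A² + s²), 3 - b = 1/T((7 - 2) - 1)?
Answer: -179546 - √(20743250 + 132*I*√22)/22 ≈ -1.7975e+5 - 0.0030895*I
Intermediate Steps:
T(W) = √(-26 + W)
b = 3 + I*√22/22 (b = 3 - 1/(√(-26 + ((7 - 2) - 1))) = 3 - 1/(√(-26 + (5 - 1))) = 3 - 1/(√(-26 + 4)) = 3 - 1/(√(-22)) = 3 - 1/(I*√22) = 3 - (-1)*I*√22/22 = 3 + I*√22/22 ≈ 3.0 + 0.2132*I)
-179546 - R(207, b) = -179546 - √(207² + (3 + I*√22/22)²) = -179546 - √(42849 + (3 + I*√22/22)²)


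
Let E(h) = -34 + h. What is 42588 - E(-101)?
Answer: 42723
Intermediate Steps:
42588 - E(-101) = 42588 - (-34 - 101) = 42588 - 1*(-135) = 42588 + 135 = 42723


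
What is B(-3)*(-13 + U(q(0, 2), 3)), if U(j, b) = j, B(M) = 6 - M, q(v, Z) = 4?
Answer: -81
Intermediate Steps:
B(-3)*(-13 + U(q(0, 2), 3)) = (6 - 1*(-3))*(-13 + 4) = (6 + 3)*(-9) = 9*(-9) = -81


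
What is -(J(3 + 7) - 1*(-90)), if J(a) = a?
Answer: -100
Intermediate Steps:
-(J(3 + 7) - 1*(-90)) = -((3 + 7) - 1*(-90)) = -(10 + 90) = -1*100 = -100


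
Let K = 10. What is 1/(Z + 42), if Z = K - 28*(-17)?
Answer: 1/528 ≈ 0.0018939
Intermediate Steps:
Z = 486 (Z = 10 - 28*(-17) = 10 + 476 = 486)
1/(Z + 42) = 1/(486 + 42) = 1/528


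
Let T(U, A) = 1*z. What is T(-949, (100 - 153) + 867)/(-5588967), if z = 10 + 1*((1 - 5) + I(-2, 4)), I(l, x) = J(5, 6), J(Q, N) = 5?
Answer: -11/5588967 ≈ -1.9682e-6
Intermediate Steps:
I(l, x) = 5
z = 11 (z = 10 + 1*((1 - 5) + 5) = 10 + 1*(-4 + 5) = 10 + 1*1 = 10 + 1 = 11)
T(U, A) = 11 (T(U, A) = 1*11 = 11)
T(-949, (100 - 153) + 867)/(-5588967) = 11/(-5588967) = 11*(-1/5588967) = -11/5588967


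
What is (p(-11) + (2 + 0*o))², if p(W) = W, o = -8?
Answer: 81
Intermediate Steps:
(p(-11) + (2 + 0*o))² = (-11 + (2 + 0*(-8)))² = (-11 + (2 + 0))² = (-11 + 2)² = (-9)² = 81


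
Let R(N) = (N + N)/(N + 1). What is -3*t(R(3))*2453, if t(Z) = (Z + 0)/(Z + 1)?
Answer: -22077/5 ≈ -4415.4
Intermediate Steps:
R(N) = 2*N/(1 + N) (R(N) = (2*N)/(1 + N) = 2*N/(1 + N))
t(Z) = Z/(1 + Z)
-3*t(R(3))*2453 = -3*2*3/(1 + 3)/(1 + 2*3/(1 + 3))*2453 = -3*2*3/4/(1 + 2*3/4)*2453 = -3*2*3*(¼)/(1 + 2*3*(¼))*2453 = -9/(2*(1 + 3/2))*2453 = -9/(2*5/2)*2453 = -9*2/(2*5)*2453 = -3*⅗*2453 = -9/5*2453 = -22077/5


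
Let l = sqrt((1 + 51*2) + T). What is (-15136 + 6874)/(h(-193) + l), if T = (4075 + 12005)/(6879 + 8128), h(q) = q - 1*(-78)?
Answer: 2376433485/32817629 + 1377*sqrt(23437947607)/32817629 ≈ 78.837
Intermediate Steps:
h(q) = 78 + q (h(q) = q + 78 = 78 + q)
T = 16080/15007 ≈ 1.0715
l = sqrt(23437947607)/15007 (l = sqrt((1 + 51*2) + 16080/15007) = sqrt((1 + 102) + 16080/15007) = sqrt(103 + 16080/15007) = sqrt(1561801/15007) = sqrt(23437947607)/15007 ≈ 10.202)
(-15136 + 6874)/(h(-193) + l) = (-15136 + 6874)/((78 - 193) + sqrt(23437947607)/15007) = -8262/(-115 + sqrt(23437947607)/15007)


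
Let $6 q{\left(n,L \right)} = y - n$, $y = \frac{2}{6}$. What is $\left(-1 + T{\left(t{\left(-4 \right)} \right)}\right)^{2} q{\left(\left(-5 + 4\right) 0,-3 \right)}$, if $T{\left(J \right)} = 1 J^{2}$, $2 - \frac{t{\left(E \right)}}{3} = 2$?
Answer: $\frac{1}{18} \approx 0.055556$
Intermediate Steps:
$t{\left(E \right)} = 0$ ($t{\left(E \right)} = 6 - 6 = 0$)
$T{\left(J \right)} = J^{2}$
$y = \frac{1}{3}$ ($y = 2 \cdot \frac{1}{6} = \frac{1}{3} \approx 0.33333$)
$q{\left(n,L \right)} = \frac{1}{18} - \frac{n}{6}$ ($q{\left(n,L \right)} = \frac{\frac{1}{3} - n}{6} = \frac{1}{18} - \frac{n}{6}$)
$\left(-1 + T{\left(t{\left(-4 \right)} \right)}\right)^{2} q{\left(\left(-5 + 4\right) 0,-3 \right)} = \left(-1 + 0^{2}\right)^{2} \left(\frac{1}{18} - \frac{\left(-5 + 4\right) 0}{6}\right) = \left(-1 + 0\right)^{2} \left(\frac{1}{18} - \frac{\left(-1\right) 0}{6}\right) = \left(-1\right)^{2} \left(\frac{1}{18} - 0\right) = 1 \left(\frac{1}{18} + 0\right) = 1 \cdot \frac{1}{18} = \frac{1}{18}$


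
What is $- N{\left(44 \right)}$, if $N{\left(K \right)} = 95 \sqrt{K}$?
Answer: $- 190 \sqrt{11} \approx -630.16$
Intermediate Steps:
$- N{\left(44 \right)} = - 95 \sqrt{44} = - 95 \cdot 2 \sqrt{11} = - 190 \sqrt{11}$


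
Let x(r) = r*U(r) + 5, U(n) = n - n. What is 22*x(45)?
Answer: 110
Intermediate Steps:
U(n) = 0
x(r) = 5 (x(r) = r*0 + 5 = 0 + 5 = 5)
22*x(45) = 22*5 = 110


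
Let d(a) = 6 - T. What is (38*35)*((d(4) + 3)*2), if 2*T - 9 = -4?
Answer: 17290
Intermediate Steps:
T = 5/2 (T = 9/2 + (½)*(-4) = 9/2 - 2 = 5/2 ≈ 2.5000)
d(a) = 7/2 (d(a) = 6 - 1*5/2 = 6 - 5/2 = 7/2)
(38*35)*((d(4) + 3)*2) = (38*35)*((7/2 + 3)*2) = 1330*((13/2)*2) = 1330*13 = 17290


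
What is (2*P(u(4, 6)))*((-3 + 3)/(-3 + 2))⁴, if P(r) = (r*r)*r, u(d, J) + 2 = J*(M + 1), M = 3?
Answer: 0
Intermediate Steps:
u(d, J) = -2 + 4*J (u(d, J) = -2 + J*(3 + 1) = -2 + J*4 = -2 + 4*J)
P(r) = r³ (P(r) = r²*r = r³)
(2*P(u(4, 6)))*((-3 + 3)/(-3 + 2))⁴ = (2*(-2 + 4*6)³)*((-3 + 3)/(-3 + 2))⁴ = (2*(-2 + 24)³)*(0/(-1))⁴ = (2*22³)*(0*(-1))⁴ = (2*10648)*0⁴ = 21296*0 = 0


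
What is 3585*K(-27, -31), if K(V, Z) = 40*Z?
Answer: -4445400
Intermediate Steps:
3585*K(-27, -31) = 3585*(40*(-31)) = 3585*(-1240) = -4445400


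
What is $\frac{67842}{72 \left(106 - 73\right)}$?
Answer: $\frac{3769}{132} \approx 28.553$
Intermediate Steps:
$\frac{67842}{72 \left(106 - 73\right)} = \frac{67842}{72 \cdot 33} = \frac{67842}{2376} = 67842 \cdot \frac{1}{2376} = \frac{3769}{132}$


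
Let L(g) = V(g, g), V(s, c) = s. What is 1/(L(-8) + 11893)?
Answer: 1/11885 ≈ 8.4140e-5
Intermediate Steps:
L(g) = g
1/(L(-8) + 11893) = 1/(-8 + 11893) = 1/11885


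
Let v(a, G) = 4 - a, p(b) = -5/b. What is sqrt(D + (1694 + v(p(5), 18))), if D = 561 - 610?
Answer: 5*sqrt(66) ≈ 40.620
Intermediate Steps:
D = -49
sqrt(D + (1694 + v(p(5), 18))) = sqrt(-49 + (1694 + (4 - (-5)/5))) = sqrt(-49 + (1694 + (4 - 1*(-1)))) = sqrt(-49 + (1694 + (4 + 1))) = sqrt(-49 + (1694 + 5)) = sqrt(-49 + 1699) = sqrt(1650) = 5*sqrt(66)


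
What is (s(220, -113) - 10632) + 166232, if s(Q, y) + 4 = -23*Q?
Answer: 150536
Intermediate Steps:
s(Q, y) = -4 - 23*Q
(s(220, -113) - 10632) + 166232 = ((-4 - 23*220) - 10632) + 166232 = ((-4 - 5060) - 10632) + 166232 = (-5064 - 10632) + 166232 = -15696 + 166232 = 150536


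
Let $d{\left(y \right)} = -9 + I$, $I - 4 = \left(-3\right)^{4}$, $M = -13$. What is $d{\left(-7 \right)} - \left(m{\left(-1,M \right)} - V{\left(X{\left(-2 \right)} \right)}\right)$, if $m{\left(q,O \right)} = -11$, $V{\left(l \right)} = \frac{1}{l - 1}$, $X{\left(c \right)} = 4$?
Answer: $\frac{262}{3} \approx 87.333$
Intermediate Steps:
$V{\left(l \right)} = \frac{1}{-1 + l}$
$I = 85$ ($I = 4 + \left(-3\right)^{4} = 4 + 81 = 85$)
$d{\left(y \right)} = 76$ ($d{\left(y \right)} = -9 + 85 = 76$)
$d{\left(-7 \right)} - \left(m{\left(-1,M \right)} - V{\left(X{\left(-2 \right)} \right)}\right) = 76 - \left(-11 - \frac{1}{-1 + 4}\right) = 76 - \left(-11 - \frac{1}{3}\right) = 76 - - \frac{34}{3} = 76 + \frac{34}{3} = \frac{262}{3}$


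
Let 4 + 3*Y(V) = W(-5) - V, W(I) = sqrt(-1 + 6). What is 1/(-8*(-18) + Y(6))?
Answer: 1266/178079 - 3*sqrt(5)/178079 ≈ 0.0070715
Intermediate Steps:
W(I) = sqrt(5)
Y(V) = -4/3 - V/3 + sqrt(5)/3 (Y(V) = -4/3 + (sqrt(5) - V)/3 = -4/3 + (-V/3 + sqrt(5)/3) = -4/3 - V/3 + sqrt(5)/3)
1/(-8*(-18) + Y(6)) = 1/(-8*(-18) + (-4/3 - 1/3*6 + sqrt(5)/3)) = 1/(144 + (-4/3 - 2 + sqrt(5)/3)) = 1/(144 + (-10/3 + sqrt(5)/3)) = 1/(422/3 + sqrt(5)/3)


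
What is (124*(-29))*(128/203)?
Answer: -15872/7 ≈ -2267.4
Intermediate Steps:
(124*(-29))*(128/203) = -460288/203 = -3596*128/203 = -15872/7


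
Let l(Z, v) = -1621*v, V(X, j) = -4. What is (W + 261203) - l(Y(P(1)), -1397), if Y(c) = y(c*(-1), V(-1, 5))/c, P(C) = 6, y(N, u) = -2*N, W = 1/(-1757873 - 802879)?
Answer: -5130041547169/2560752 ≈ -2.0033e+6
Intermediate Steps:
W = -1/2560752 (W = 1/(-2560752) = -1/2560752 ≈ -3.9051e-7)
Y(c) = 2 (Y(c) = (-2*c*(-1))/c = (-(-2)*c)/c = (2*c)/c = 2)
(W + 261203) - l(Y(P(1)), -1397) = (-1/2560752 + 261203) - (-1621)*(-1397) = 668876104655/2560752 - 1*2264537 = 668876104655/2560752 - 2264537 = -5130041547169/2560752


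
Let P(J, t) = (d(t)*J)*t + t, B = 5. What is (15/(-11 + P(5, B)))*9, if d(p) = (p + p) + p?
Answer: 15/41 ≈ 0.36585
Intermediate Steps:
d(p) = 3*p (d(p) = 2*p + p = 3*p)
P(J, t) = t + 3*J*t² (P(J, t) = ((3*t)*J)*t + t = (3*J*t)*t + t = 3*J*t² + t = t + 3*J*t²)
(15/(-11 + P(5, B)))*9 = (15/(-11 + 5*(1 + 3*5*5)))*9 = (15/(-11 + 5*(1 + 75)))*9 = (15/(-11 + 5*76))*9 = (15/(-11 + 380))*9 = (15/369)*9 = ((1/369)*15)*9 = (5/123)*9 = 15/41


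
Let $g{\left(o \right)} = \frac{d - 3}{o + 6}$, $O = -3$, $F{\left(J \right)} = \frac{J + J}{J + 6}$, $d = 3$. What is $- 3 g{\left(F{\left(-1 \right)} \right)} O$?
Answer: $0$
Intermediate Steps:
$F{\left(J \right)} = \frac{2 J}{6 + J}$
$g{\left(o \right)} = 0$ ($g{\left(o \right)} = \frac{3 - 3}{o + 6} = \frac{0}{6 + o} = 0$)
$- 3 g{\left(F{\left(-1 \right)} \right)} O = \left(-3\right) 0 \left(-3\right) = 0 \left(-3\right) = 0$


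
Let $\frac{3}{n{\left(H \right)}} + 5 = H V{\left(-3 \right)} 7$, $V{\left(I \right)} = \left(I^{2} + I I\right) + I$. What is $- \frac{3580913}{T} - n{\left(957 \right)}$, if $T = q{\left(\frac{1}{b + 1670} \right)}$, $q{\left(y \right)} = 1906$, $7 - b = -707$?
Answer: $- \frac{179905071979}{95757440} \approx -1878.8$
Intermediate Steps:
$b = 714$ ($b = 7 - -707 = 7 + 707 = 714$)
$V{\left(I \right)} = I + 2 I^{2}$ ($V{\left(I \right)} = \left(I^{2} + I^{2}\right) + I = 2 I^{2} + I = I + 2 I^{2}$)
$T = 1906$
$n{\left(H \right)} = \frac{3}{-5 + 105 H}$ ($n{\left(H \right)} = \frac{3}{-5 + H \left(- 3 \left(1 + 2 \left(-3\right)\right)\right) 7} = \frac{3}{-5 + H \left(- 3 \left(1 - 6\right)\right) 7} = \frac{3}{-5 + H \left(\left(-3\right) \left(-5\right)\right) 7} = \frac{3}{-5 + H 15 \cdot 7} = \frac{3}{-5 + 15 H 7} = \frac{3}{-5 + 105 H}$)
$- \frac{3580913}{T} - n{\left(957 \right)} = - \frac{3580913}{1906} - \frac{3}{5 \left(-1 + 21 \cdot 957\right)} = \left(-3580913\right) \frac{1}{1906} - \frac{3}{5 \left(-1 + 20097\right)} = - \frac{3580913}{1906} - \frac{3}{5 \cdot 20096} = - \frac{3580913}{1906} - \frac{3}{5} \cdot \frac{1}{20096} = - \frac{3580913}{1906} - \frac{3}{100480} = - \frac{179905071979}{95757440}$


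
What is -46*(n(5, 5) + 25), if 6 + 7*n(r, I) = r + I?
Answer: -8234/7 ≈ -1176.3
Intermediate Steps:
n(r, I) = -6/7 + I/7 + r/7 (n(r, I) = -6/7 + (r + I)/7 = -6/7 + (I + r)/7 = -6/7 + (I/7 + r/7) = -6/7 + I/7 + r/7)
-46*(n(5, 5) + 25) = -46*((-6/7 + (⅐)*5 + (⅐)*5) + 25) = -46*((-6/7 + 5/7 + 5/7) + 25) = -46*(4/7 + 25) = -46*179/7 = -8234/7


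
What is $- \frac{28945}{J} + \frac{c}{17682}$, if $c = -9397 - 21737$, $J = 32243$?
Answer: $- \frac{252609842}{95020121} \approx -2.6585$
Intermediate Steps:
$c = -31134$ ($c = -9397 - 21737 = -31134$)
$- \frac{28945}{J} + \frac{c}{17682} = - \frac{28945}{32243} - \frac{31134}{17682} = \left(-28945\right) \frac{1}{32243} - \frac{5189}{2947} = - \frac{28945}{32243} - \frac{5189}{2947} = - \frac{252609842}{95020121}$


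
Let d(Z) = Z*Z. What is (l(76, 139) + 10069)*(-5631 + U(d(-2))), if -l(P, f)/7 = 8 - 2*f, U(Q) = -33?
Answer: -67735776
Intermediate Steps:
d(Z) = Z²
l(P, f) = -56 + 14*f (l(P, f) = -7*(8 - 2*f) = -56 + 14*f)
(l(76, 139) + 10069)*(-5631 + U(d(-2))) = ((-56 + 14*139) + 10069)*(-5631 - 33) = ((-56 + 1946) + 10069)*(-5664) = (1890 + 10069)*(-5664) = 11959*(-5664) = -67735776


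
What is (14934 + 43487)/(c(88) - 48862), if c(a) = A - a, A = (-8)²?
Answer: -58421/48886 ≈ -1.1950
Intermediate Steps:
A = 64
c(a) = 64 - a
(14934 + 43487)/(c(88) - 48862) = (14934 + 43487)/((64 - 1*88) - 48862) = 58421/((64 - 88) - 48862) = 58421/(-24 - 48862) = 58421/(-48886) = 58421*(-1/48886) = -58421/48886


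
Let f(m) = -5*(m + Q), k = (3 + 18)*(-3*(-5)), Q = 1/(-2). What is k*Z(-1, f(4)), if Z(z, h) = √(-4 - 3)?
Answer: 315*I*√7 ≈ 833.41*I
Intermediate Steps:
Q = -½ ≈ -0.50000
k = 315 (k = 21*15 = 315)
f(m) = 5/2 - 5*m (f(m) = -5*(m - ½) = -5*(-½ + m) = 5/2 - 5*m)
Z(z, h) = I*√7 (Z(z, h) = √(-7) = I*√7)
k*Z(-1, f(4)) = 315*(I*√7) = 315*I*√7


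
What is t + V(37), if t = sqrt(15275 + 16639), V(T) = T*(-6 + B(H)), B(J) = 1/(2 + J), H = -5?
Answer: -703/3 + 9*sqrt(394) ≈ -55.688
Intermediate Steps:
V(T) = -19*T/3 (V(T) = T*(-6 + 1/(2 - 5)) = T*(-6 + 1/(-3)) = T*(-6 - 1/3) = T*(-19/3) = -19*T/3)
t = 9*sqrt(394) (t = sqrt(31914) = 9*sqrt(394) ≈ 178.65)
t + V(37) = 9*sqrt(394) - 19/3*37 = 9*sqrt(394) - 703/3 = -703/3 + 9*sqrt(394)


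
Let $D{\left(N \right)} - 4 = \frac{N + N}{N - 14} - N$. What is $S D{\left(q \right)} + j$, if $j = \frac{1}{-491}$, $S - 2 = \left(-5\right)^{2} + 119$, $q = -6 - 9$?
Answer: $\frac{41649537}{14239} \approx 2925.0$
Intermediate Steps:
$q = -15$
$S = 146$ ($S = 2 + \left(\left(-5\right)^{2} + 119\right) = 2 + \left(25 + 119\right) = 2 + 144 = 146$)
$j = - \frac{1}{491} \approx -0.0020367$
$D{\left(N \right)} = 4 - N + \frac{2 N}{-14 + N}$ ($D{\left(N \right)} = 4 - \left(N - \frac{N + N}{N - 14}\right) = 4 - \left(N - \frac{2 N}{-14 + N}\right) = 4 - N + \frac{2 N}{-14 + N}$)
$S D{\left(q \right)} + j = 146 \frac{-56 - \left(-15\right)^{2} + 20 \left(-15\right)}{-14 - 15} - \frac{1}{491} = 146 \frac{-56 - 225 - 300}{-29} - \frac{1}{491} = 146 \left(- \frac{-56 - 225 - 300}{29}\right) - \frac{1}{491} = 146 \left(\left(- \frac{1}{29}\right) \left(-581\right)\right) - \frac{1}{491} = 146 \cdot \frac{581}{29} - \frac{1}{491} = \frac{84826}{29} - \frac{1}{491} = \frac{41649537}{14239}$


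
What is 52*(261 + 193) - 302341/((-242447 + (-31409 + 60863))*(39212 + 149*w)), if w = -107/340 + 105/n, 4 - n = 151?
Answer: 2115079890037556/89591659047 ≈ 23608.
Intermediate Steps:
n = -147 (n = 4 - 1*151 = 4 - 151 = -147)
w = -2449/2380 (w = -107/340 + 105/(-147) = -107*1/340 + 105*(-1/147) = -107/340 - 5/7 = -2449/2380 ≈ -1.0290)
52*(261 + 193) - 302341/((-242447 + (-31409 + 60863))*(39212 + 149*w)) = 52*(261 + 193) - 302341/((-242447 + (-31409 + 60863))*(39212 + 149*(-2449/2380))) = 52*454 - 302341/((-242447 + 29454)*(39212 - 364901/2380)) = 23608 - 302341/((-212993*92959659/2380)) = 23608 - 302341/(-1164691567611/140) = 23608 - 302341*(-140)/1164691567611 = 23608 - 1*(-3255980/89591659047) = 23608 + 3255980/89591659047 = 2115079890037556/89591659047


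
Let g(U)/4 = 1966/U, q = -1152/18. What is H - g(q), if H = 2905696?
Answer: 23246551/8 ≈ 2.9058e+6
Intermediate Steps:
q = -64 (q = -1152*1/18 = -64)
g(U) = 7864/U (g(U) = 4*(1966/U) = 7864/U)
H - g(q) = 2905696 - 7864/(-64) = 2905696 - 7864*(-1)/64 = 2905696 - 1*(-983/8) = 2905696 + 983/8 = 23246551/8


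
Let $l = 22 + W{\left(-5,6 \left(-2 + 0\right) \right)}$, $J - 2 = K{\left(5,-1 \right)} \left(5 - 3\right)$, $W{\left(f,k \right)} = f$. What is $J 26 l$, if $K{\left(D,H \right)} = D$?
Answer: $5304$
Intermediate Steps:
$J = 12$ ($J = 2 + 5 \left(5 - 3\right) = 2 + 5 \cdot 2 = 2 + 10 = 12$)
$l = 17$ ($l = 22 - 5 = 17$)
$J 26 l = 12 \cdot 26 \cdot 17 = 312 \cdot 17 = 5304$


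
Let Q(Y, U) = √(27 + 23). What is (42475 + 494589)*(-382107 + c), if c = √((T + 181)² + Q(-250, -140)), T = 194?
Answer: -205215913848 + 537064*√(140625 + 5*√2) ≈ -2.0501e+11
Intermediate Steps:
Q(Y, U) = 5*√2 (Q(Y, U) = √50 = 5*√2)
c = √(140625 + 5*√2) (c = √((194 + 181)² + 5*√2) = √(375² + 5*√2) = √(140625 + 5*√2) ≈ 375.01)
(42475 + 494589)*(-382107 + c) = (42475 + 494589)*(-382107 + √(140625 + 5*√2)) = 537064*(-382107 + √(140625 + 5*√2)) = -205215913848 + 537064*√(140625 + 5*√2)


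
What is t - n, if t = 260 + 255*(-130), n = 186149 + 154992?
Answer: -374031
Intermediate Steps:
n = 341141
t = -32890 (t = 260 - 33150 = -32890)
t - n = -32890 - 1*341141 = -32890 - 341141 = -374031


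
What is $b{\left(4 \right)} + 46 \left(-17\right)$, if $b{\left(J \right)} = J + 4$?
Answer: $-774$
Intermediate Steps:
$b{\left(J \right)} = 4 + J$
$b{\left(4 \right)} + 46 \left(-17\right) = \left(4 + 4\right) + 46 \left(-17\right) = 8 - 782 = -774$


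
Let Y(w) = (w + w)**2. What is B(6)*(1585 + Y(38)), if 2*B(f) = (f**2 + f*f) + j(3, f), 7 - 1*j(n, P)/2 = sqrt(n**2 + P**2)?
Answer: 316523 - 22083*sqrt(5) ≈ 2.6714e+5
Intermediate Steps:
Y(w) = 4*w**2 (Y(w) = (2*w)**2 = 4*w**2)
j(n, P) = 14 - 2*sqrt(P**2 + n**2) (j(n, P) = 14 - 2*sqrt(n**2 + P**2) = 14 - 2*sqrt(P**2 + n**2))
B(f) = 7 + f**2 - sqrt(9 + f**2) (B(f) = ((f**2 + f*f) + (14 - 2*sqrt(f**2 + 3**2)))/2 = ((f**2 + f**2) + (14 - 2*sqrt(f**2 + 9)))/2 = (2*f**2 + (14 - 2*sqrt(9 + f**2)))/2 = (14 - 2*sqrt(9 + f**2) + 2*f**2)/2 = 7 + f**2 - sqrt(9 + f**2))
B(6)*(1585 + Y(38)) = (7 + 6**2 - sqrt(9 + 6**2))*(1585 + 4*38**2) = (7 + 36 - sqrt(9 + 36))*(1585 + 4*1444) = (7 + 36 - sqrt(45))*(1585 + 5776) = (7 + 36 - 3*sqrt(5))*7361 = (43 - 3*sqrt(5))*7361 = 316523 - 22083*sqrt(5)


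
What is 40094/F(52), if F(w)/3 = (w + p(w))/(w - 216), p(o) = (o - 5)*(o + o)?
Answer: -1643854/3705 ≈ -443.69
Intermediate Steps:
p(o) = 2*o*(-5 + o) (p(o) = (-5 + o)*(2*o) = 2*o*(-5 + o))
F(w) = 3*(w + 2*w*(-5 + w))/(-216 + w) (F(w) = 3*((w + 2*w*(-5 + w))/(w - 216)) = 3*((w + 2*w*(-5 + w))/(-216 + w)) = 3*(w + 2*w*(-5 + w))/(-216 + w))
40094/F(52) = 40094/((3*52*(-9 + 2*52)/(-216 + 52))) = 40094/((3*52*(-9 + 104)/(-164))) = 40094/((3*52*(-1/164)*95)) = 40094/(-3705/41) = 40094*(-41/3705) = -1643854/3705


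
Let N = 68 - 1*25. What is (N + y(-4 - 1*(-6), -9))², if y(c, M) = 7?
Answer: 2500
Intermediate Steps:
N = 43 (N = 68 - 25 = 43)
(N + y(-4 - 1*(-6), -9))² = (43 + 7)² = 50² = 2500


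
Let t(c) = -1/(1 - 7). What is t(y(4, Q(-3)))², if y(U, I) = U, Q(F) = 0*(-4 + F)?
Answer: 1/36 ≈ 0.027778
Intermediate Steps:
Q(F) = 0
t(c) = ⅙ (t(c) = -1/(-6) = -1*(-⅙) = ⅙)
t(y(4, Q(-3)))² = (⅙)² = 1/36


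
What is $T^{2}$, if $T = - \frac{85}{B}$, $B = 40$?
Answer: $\frac{289}{64} \approx 4.5156$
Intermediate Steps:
$T = - \frac{17}{8}$ ($T = - \frac{85}{40} = \left(-85\right) \frac{1}{40} = - \frac{17}{8} \approx -2.125$)
$T^{2} = \left(- \frac{17}{8}\right)^{2} = \frac{289}{64}$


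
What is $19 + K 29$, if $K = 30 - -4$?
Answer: $1005$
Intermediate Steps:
$K = 34$ ($K = 30 + 4 = 34$)
$19 + K 29 = 19 + 34 \cdot 29 = 19 + 986 = 1005$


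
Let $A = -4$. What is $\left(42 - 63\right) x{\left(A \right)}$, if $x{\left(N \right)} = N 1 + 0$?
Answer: $84$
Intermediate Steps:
$x{\left(N \right)} = N$ ($x{\left(N \right)} = N + 0 = N$)
$\left(42 - 63\right) x{\left(A \right)} = \left(42 - 63\right) \left(-4\right) = \left(-21\right) \left(-4\right) = 84$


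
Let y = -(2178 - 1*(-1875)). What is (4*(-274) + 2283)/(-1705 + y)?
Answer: -1187/5758 ≈ -0.20615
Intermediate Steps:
y = -4053 (y = -(2178 + 1875) = -1*4053 = -4053)
(4*(-274) + 2283)/(-1705 + y) = (4*(-274) + 2283)/(-1705 - 4053) = (-1096 + 2283)/(-5758) = 1187*(-1/5758) = -1187/5758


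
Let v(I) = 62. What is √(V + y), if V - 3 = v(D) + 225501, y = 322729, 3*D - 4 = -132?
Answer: √548295 ≈ 740.47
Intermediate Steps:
D = -128/3 (D = 4/3 + (⅓)*(-132) = 4/3 - 44 = -128/3 ≈ -42.667)
V = 225566 (V = 3 + (62 + 225501) = 3 + 225563 = 225566)
√(V + y) = √(225566 + 322729) = √548295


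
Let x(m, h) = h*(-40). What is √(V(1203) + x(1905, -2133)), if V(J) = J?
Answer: √86523 ≈ 294.15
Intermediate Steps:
x(m, h) = -40*h
√(V(1203) + x(1905, -2133)) = √(1203 - 40*(-2133)) = √(1203 + 85320) = √86523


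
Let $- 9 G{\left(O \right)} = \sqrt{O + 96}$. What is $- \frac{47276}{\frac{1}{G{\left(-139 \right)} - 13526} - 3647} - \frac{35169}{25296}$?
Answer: $\frac{4808393897349667480065}{415495129320649802288} + \frac{106371 i \sqrt{43}}{49275987822657709} \approx 11.573 + 1.4155 \cdot 10^{-11} i$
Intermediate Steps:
$G{\left(O \right)} = - \frac{\sqrt{96 + O}}{9}$ ($G{\left(O \right)} = - \frac{\sqrt{O + 96}}{9} = - \frac{\sqrt{96 + O}}{9}$)
$- \frac{47276}{\frac{1}{G{\left(-139 \right)} - 13526} - 3647} - \frac{35169}{25296} = - \frac{47276}{\frac{1}{- \frac{\sqrt{96 - 139}}{9} - 13526} - 3647} - \frac{35169}{25296} = - \frac{47276}{\frac{1}{- \frac{\sqrt{-43}}{9} - 13526} - 3647} - \frac{11723}{8432} = - \frac{47276}{\frac{1}{- \frac{i \sqrt{43}}{9} - 13526} - 3647} - \frac{11723}{8432} = - \frac{47276}{\frac{1}{-13526 - \frac{i \sqrt{43}}{9}} - 3647} - \frac{11723}{8432} = - \frac{47276}{-3647 + \frac{1}{-13526 - \frac{i \sqrt{43}}{9}}} - \frac{11723}{8432} = - \frac{11723}{8432} - \frac{47276}{-3647 + \frac{1}{-13526 - \frac{i \sqrt{43}}{9}}}$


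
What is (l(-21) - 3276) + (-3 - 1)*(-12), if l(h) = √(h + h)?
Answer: -3228 + I*√42 ≈ -3228.0 + 6.4807*I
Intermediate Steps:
l(h) = √2*√h (l(h) = √(2*h) = √2*√h)
(l(-21) - 3276) + (-3 - 1)*(-12) = (√2*√(-21) - 3276) + (-3 - 1)*(-12) = (√2*(I*√21) - 3276) - 4*(-12) = (I*√42 - 3276) + 48 = (-3276 + I*√42) + 48 = -3228 + I*√42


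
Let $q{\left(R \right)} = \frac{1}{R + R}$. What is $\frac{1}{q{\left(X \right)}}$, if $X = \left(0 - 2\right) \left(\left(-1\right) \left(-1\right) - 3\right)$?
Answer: $8$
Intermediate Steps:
$X = 4$ ($X = - 2 \left(1 - 3\right) = \left(-2\right) \left(-2\right) = 4$)
$q{\left(R \right)} = \frac{1}{2 R}$
$\frac{1}{q{\left(X \right)}} = \frac{1}{\frac{1}{2} \cdot \frac{1}{4}} = \frac{1}{\frac{1}{8}} = 8$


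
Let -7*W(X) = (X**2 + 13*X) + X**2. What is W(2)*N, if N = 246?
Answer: -8364/7 ≈ -1194.9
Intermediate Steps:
W(X) = -13*X/7 - 2*X**2/7 (W(X) = -((X**2 + 13*X) + X**2)/7 = -(2*X**2 + 13*X)/7 = -13*X/7 - 2*X**2/7)
W(2)*N = -1/7*2*(13 + 2*2)*246 = -1/7*2*(13 + 4)*246 = -1/7*2*17*246 = -34/7*246 = -8364/7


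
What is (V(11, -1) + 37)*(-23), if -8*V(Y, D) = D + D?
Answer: -3427/4 ≈ -856.75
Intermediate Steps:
V(Y, D) = -D/4 (V(Y, D) = -(D + D)/8 = -D/4)
(V(11, -1) + 37)*(-23) = (-¼*(-1) + 37)*(-23) = (¼ + 37)*(-23) = (149/4)*(-23) = -3427/4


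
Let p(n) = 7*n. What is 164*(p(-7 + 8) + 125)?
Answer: 21648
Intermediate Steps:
164*(p(-7 + 8) + 125) = 164*(7*(-7 + 8) + 125) = 164*(7*1 + 125) = 164*(7 + 125) = 164*132 = 21648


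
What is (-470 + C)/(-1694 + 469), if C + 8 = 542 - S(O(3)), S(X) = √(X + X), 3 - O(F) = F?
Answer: -64/1225 ≈ -0.052245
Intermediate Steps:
O(F) = 3 - F
S(X) = √2*√X (S(X) = √(2*X) = √2*√X)
C = 534 (C = -8 + (542 - √2*√(3 - 1*3)) = -8 + (542 - √2*√(3 - 3)) = -8 + (542 - √2*√0) = -8 + (542 - √2*0) = -8 + (542 - 1*0) = -8 + (542 + 0) = -8 + 542 = 534)
(-470 + C)/(-1694 + 469) = (-470 + 534)/(-1694 + 469) = 64/(-1225) = 64*(-1/1225) = -64/1225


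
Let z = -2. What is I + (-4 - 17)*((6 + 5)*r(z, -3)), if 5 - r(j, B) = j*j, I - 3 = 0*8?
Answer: -228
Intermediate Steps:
I = 3 (I = 3 + 0*8 = 3 + 0 = 3)
r(j, B) = 5 - j² (r(j, B) = 5 - j*j = 5 - j²)
I + (-4 - 17)*((6 + 5)*r(z, -3)) = 3 + (-4 - 17)*((6 + 5)*(5 - 1*(-2)²)) = 3 - 231*(5 - 1*4) = 3 - 231*(5 - 4) = 3 - 231 = -228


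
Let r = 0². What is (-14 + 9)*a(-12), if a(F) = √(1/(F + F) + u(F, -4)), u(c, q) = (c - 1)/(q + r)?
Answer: -5*√462/12 ≈ -8.9559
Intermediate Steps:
r = 0
u(c, q) = (-1 + c)/q (u(c, q) = (c - 1)/(q + 0) = (-1 + c)/q)
a(F) = √(¼ + 1/(2*F) - F/4) (a(F) = √(1/(F + F) + (-1 + F)/(-4)) = √(1/(2*F) - (-1 + F)/4) = √(1/(2*F) + (¼ - F/4)) = √(¼ + 1/(2*F) - F/4))
(-14 + 9)*a(-12) = (-14 + 9)*(√(1 - 1*(-12) + 2/(-12))/2) = -5*√(1 + 12 + 2*(-1/12))/2 = -5*√(1 + 12 - ⅙)/2 = -5*√(77/6)/2 = -5*√462/6/2 = -5*√462/12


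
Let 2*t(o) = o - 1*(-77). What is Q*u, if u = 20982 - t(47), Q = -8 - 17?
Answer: -523000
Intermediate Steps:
t(o) = 77/2 + o/2 (t(o) = (o - 1*(-77))/2 = (o + 77)/2 = (77 + o)/2 = 77/2 + o/2)
Q = -25
u = 20920 (u = 20982 - (77/2 + (½)*47) = 20982 - (77/2 + 47/2) = 20982 - 1*62 = 20982 - 62 = 20920)
Q*u = -25*20920 = -523000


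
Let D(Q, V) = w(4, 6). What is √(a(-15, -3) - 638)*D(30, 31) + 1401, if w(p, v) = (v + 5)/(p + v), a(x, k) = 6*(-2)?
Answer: 1401 + 11*I*√26/2 ≈ 1401.0 + 28.045*I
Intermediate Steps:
a(x, k) = -12
w(p, v) = (5 + v)/(p + v)
D(Q, V) = 11/10 (D(Q, V) = (5 + 6)/(4 + 6) = 11/10)
√(a(-15, -3) - 638)*D(30, 31) + 1401 = √(-12 - 638)*(11/10) + 1401 = √(-650)*(11/10) + 1401 = (5*I*√26)*(11/10) + 1401 = 11*I*√26/2 + 1401 = 1401 + 11*I*√26/2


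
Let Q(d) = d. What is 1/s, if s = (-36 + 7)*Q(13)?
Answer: -1/377 ≈ -0.0026525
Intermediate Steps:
s = -377 (s = (-36 + 7)*13 = -29*13 = -377)
1/s = 1/(-377) = -1/377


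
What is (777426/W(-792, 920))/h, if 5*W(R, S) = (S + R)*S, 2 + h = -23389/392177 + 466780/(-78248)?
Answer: -38232248223179/9294912081152 ≈ -4.1132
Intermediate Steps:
h = -61566163581/7671766474 (h = -2 + (-23389/392177 + 466780/(-78248)) = -2 + (-23389*1/392177 + 466780*(-1/78248)) = -2 + (-23389/392177 - 116695/19562) = -2 - 46222630633/7671766474 = -61566163581/7671766474 ≈ -8.0250)
W(R, S) = S*(R + S)/5 (W(R, S) = ((S + R)*S)/5 = ((R + S)*S)/5 = (S*(R + S))/5 = S*(R + S)/5)
(777426/W(-792, 920))/h = (777426/(((1/5)*920*(-792 + 920))))/(-61566163581/7671766474) = (777426/(((1/5)*920*128)))*(-7671766474/61566163581) = (777426/23552)*(-7671766474/61566163581) = (777426*(1/23552))*(-7671766474/61566163581) = (388713/11776)*(-7671766474/61566163581) = -38232248223179/9294912081152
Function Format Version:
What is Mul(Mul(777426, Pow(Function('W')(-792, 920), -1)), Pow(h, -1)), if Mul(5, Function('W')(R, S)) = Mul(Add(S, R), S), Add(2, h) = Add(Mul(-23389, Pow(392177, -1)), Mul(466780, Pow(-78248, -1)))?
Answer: Rational(-38232248223179, 9294912081152) ≈ -4.1132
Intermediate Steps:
h = Rational(-61566163581, 7671766474) (h = Add(-2, Add(Mul(-23389, Pow(392177, -1)), Mul(466780, Pow(-78248, -1)))) = Add(-2, Add(Mul(-23389, Rational(1, 392177)), Mul(466780, Rational(-1, 78248)))) = Add(-2, Add(Rational(-23389, 392177), Rational(-116695, 19562))) = Add(-2, Rational(-46222630633, 7671766474)) = Rational(-61566163581, 7671766474) ≈ -8.0250)
Function('W')(R, S) = Mul(Rational(1, 5), S, Add(R, S)) (Function('W')(R, S) = Mul(Rational(1, 5), Mul(Add(S, R), S)) = Mul(Rational(1, 5), Mul(Add(R, S), S)) = Mul(Rational(1, 5), Mul(S, Add(R, S))) = Mul(Rational(1, 5), S, Add(R, S)))
Mul(Mul(777426, Pow(Function('W')(-792, 920), -1)), Pow(h, -1)) = Mul(Mul(777426, Pow(Mul(Rational(1, 5), 920, Add(-792, 920)), -1)), Pow(Rational(-61566163581, 7671766474), -1)) = Mul(Mul(777426, Pow(Mul(Rational(1, 5), 920, 128), -1)), Rational(-7671766474, 61566163581)) = Mul(Mul(777426, Pow(23552, -1)), Rational(-7671766474, 61566163581)) = Mul(Mul(777426, Rational(1, 23552)), Rational(-7671766474, 61566163581)) = Mul(Rational(388713, 11776), Rational(-7671766474, 61566163581)) = Rational(-38232248223179, 9294912081152)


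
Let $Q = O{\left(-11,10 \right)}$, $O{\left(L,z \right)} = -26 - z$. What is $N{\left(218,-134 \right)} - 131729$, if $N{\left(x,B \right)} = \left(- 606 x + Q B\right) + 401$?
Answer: $-258612$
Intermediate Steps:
$Q = -36$ ($Q = -26 - 10 = -36$)
$N{\left(x,B \right)} = 401 - 606 x - 36 B$ ($N{\left(x,B \right)} = \left(- 606 x - 36 B\right) + 401 = 401 - 606 x - 36 B$)
$N{\left(218,-134 \right)} - 131729 = \left(401 - 132108 - -4824\right) - 131729 = \left(401 - 132108 + 4824\right) - 131729 = -126883 - 131729 = -258612$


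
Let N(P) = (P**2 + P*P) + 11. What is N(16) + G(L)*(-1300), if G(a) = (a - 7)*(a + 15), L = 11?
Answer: -134677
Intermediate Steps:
N(P) = 11 + 2*P**2 (N(P) = (P**2 + P**2) + 11 = 2*P**2 + 11 = 11 + 2*P**2)
G(a) = (-7 + a)*(15 + a)
N(16) + G(L)*(-1300) = (11 + 2*16**2) + (-105 + 11**2 + 8*11)*(-1300) = (11 + 2*256) + (-105 + 121 + 88)*(-1300) = (11 + 512) + 104*(-1300) = 523 - 135200 = -134677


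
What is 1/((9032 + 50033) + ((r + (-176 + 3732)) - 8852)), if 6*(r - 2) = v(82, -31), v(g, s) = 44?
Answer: 3/161335 ≈ 1.8595e-5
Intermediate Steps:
r = 28/3 (r = 2 + (1/6)*44 = 2 + 22/3 = 28/3 ≈ 9.3333)
1/((9032 + 50033) + ((r + (-176 + 3732)) - 8852)) = 1/((9032 + 50033) + ((28/3 + (-176 + 3732)) - 8852)) = 1/(59065 + ((28/3 + 3556) - 8852)) = 1/(59065 + (10696/3 - 8852)) = 1/(59065 - 15860/3) = 1/(161335/3) = 3/161335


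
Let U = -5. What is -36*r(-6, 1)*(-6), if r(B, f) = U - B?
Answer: 216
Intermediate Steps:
r(B, f) = -5 - B
-36*r(-6, 1)*(-6) = -36*(-5 - 1*(-6))*(-6) = -36*(-5 + 6)*(-6) = -36*1*(-6) = -36*(-6) = 216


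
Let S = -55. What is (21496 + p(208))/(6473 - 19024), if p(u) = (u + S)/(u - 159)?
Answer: -1053457/614999 ≈ -1.7129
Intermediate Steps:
p(u) = (-55 + u)/(-159 + u) (p(u) = (u - 55)/(u - 159) = (-55 + u)/(-159 + u))
(21496 + p(208))/(6473 - 19024) = (21496 + (-55 + 208)/(-159 + 208))/(6473 - 19024) = (21496 + 153/49)/(-12551) = (21496 + (1/49)*153)*(-1/12551) = (21496 + 153/49)*(-1/12551) = (1053457/49)*(-1/12551) = -1053457/614999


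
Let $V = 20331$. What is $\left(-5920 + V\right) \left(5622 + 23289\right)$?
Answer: $416636421$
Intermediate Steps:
$\left(-5920 + V\right) \left(5622 + 23289\right) = \left(-5920 + 20331\right) \left(5622 + 23289\right) = 14411 \cdot 28911 = 416636421$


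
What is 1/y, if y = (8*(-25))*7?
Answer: -1/1400 ≈ -0.00071429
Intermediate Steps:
y = -1400 (y = -200*7 = -1400)
1/y = 1/(-1400) = -1/1400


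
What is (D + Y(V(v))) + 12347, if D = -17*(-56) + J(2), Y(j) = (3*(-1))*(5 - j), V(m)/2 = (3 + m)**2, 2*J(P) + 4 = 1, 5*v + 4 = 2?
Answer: 666153/50 ≈ 13323.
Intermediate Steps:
v = -2/5 (v = -4/5 + (1/5)*2 = -4/5 + 2/5 = -2/5 ≈ -0.40000)
J(P) = -3/2 (J(P) = -2 + (1/2)*1 = -2 + 1/2 = -3/2)
V(m) = 2*(3 + m)**2
Y(j) = -15 + 3*j (Y(j) = -3*(5 - j) = -15 + 3*j)
D = 1901/2 (D = -17*(-56) - 3/2 = 952 - 3/2 = 1901/2 ≈ 950.50)
(D + Y(V(v))) + 12347 = (1901/2 + (-15 + 3*(2*(3 - 2/5)**2))) + 12347 = (1901/2 + (-15 + 3*(2*(13/5)**2))) + 12347 = (1901/2 + (-15 + 3*(2*(169/25)))) + 12347 = (1901/2 + (-15 + 3*(338/25))) + 12347 = (1901/2 + (-15 + 1014/25)) + 12347 = (1901/2 + 639/25) + 12347 = 48803/50 + 12347 = 666153/50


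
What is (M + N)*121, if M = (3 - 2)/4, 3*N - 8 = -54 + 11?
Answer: -16577/12 ≈ -1381.4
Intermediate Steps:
N = -35/3 (N = 8/3 + (-54 + 11)/3 = 8/3 + (⅓)*(-43) = 8/3 - 43/3 = -35/3 ≈ -11.667)
M = ¼ (M = (¼)*1 = ¼ ≈ 0.25000)
(M + N)*121 = (¼ - 35/3)*121 = -137/12*121 = -16577/12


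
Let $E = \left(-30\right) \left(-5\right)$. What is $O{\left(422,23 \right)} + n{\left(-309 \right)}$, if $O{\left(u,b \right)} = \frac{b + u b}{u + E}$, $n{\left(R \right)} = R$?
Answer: $- \frac{167019}{572} \approx -291.99$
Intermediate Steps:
$E = 150$
$O{\left(u,b \right)} = \frac{b + b u}{150 + u}$ ($O{\left(u,b \right)} = \frac{b + u b}{u + 150} = \frac{b + b u}{150 + u}$)
$O{\left(422,23 \right)} + n{\left(-309 \right)} = \frac{23 \left(1 + 422\right)}{150 + 422} - 309 = 23 \cdot \frac{1}{572} \cdot 423 - 309 = \frac{9729}{572} - 309 = - \frac{167019}{572}$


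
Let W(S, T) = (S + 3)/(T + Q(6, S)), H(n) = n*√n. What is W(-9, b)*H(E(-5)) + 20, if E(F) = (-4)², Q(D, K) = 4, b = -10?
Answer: 84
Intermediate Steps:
E(F) = 16
H(n) = n^(3/2)
W(S, T) = (3 + S)/(4 + T) (W(S, T) = (S + 3)/(T + 4) = (3 + S)/(4 + T))
W(-9, b)*H(E(-5)) + 20 = ((3 - 9)/(4 - 10))*16^(3/2) + 20 = (-6/(-6))*64 + 20 = -⅙*(-6)*64 + 20 = 1*64 + 20 = 64 + 20 = 84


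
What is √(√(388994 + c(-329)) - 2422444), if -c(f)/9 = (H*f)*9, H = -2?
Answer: 2*√(-605611 + √20981) ≈ 1556.2*I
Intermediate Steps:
c(f) = 162*f (c(f) = -9*(-2*f)*9 = -(-162)*f = 162*f)
√(√(388994 + c(-329)) - 2422444) = √(√(388994 + 162*(-329)) - 2422444) = √(√(388994 - 53298) - 2422444) = √(√335696 - 2422444) = √(4*√20981 - 2422444) = √(-2422444 + 4*√20981)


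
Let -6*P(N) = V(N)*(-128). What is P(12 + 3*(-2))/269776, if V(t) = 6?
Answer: 8/16861 ≈ 0.00047447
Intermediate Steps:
P(N) = 128 (P(N) = -(-128) = -⅙*(-768) = 128)
P(12 + 3*(-2))/269776 = 128/269776 = 128*(1/269776) = 8/16861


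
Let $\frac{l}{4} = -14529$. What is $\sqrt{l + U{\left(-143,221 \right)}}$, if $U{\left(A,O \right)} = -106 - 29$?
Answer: $i \sqrt{58251} \approx 241.35 i$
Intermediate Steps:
$l = -58116$ ($l = 4 \left(-14529\right) = -58116$)
$U{\left(A,O \right)} = -135$
$\sqrt{l + U{\left(-143,221 \right)}} = \sqrt{-58116 - 135} = \sqrt{-58251} = i \sqrt{58251}$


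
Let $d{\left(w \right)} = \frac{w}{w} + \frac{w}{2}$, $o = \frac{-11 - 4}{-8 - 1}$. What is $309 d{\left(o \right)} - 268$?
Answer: $\frac{597}{2} \approx 298.5$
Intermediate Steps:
$o = \frac{5}{3}$ ($o = - \frac{15}{-9} = \left(-15\right) \left(- \frac{1}{9}\right) = \frac{5}{3} \approx 1.6667$)
$d{\left(w \right)} = 1 + \frac{w}{2}$ ($d{\left(w \right)} = 1 + w \frac{1}{2} = 1 + \frac{w}{2}$)
$309 d{\left(o \right)} - 268 = 309 \left(1 + \frac{1}{2} \cdot \frac{5}{3}\right) - 268 = 309 \left(1 + \frac{5}{6}\right) - 268 = 309 \cdot \frac{11}{6} - 268 = \frac{1133}{2} - 268 = \frac{597}{2}$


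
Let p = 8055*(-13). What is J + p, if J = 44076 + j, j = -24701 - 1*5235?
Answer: -90575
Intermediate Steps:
j = -29936 (j = -24701 - 5235 = -29936)
J = 14140 (J = 44076 - 29936 = 14140)
p = -104715
J + p = 14140 - 104715 = -90575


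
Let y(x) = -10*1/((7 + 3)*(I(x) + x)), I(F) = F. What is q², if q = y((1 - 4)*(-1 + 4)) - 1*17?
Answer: 93025/324 ≈ 287.11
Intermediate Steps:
y(x) = -1/(2*x) (y(x) = -10*1/((7 + 3)*(x + x)) = -10*1/(20*x) = -1/(2*x))
q = -305/18 (q = -1/((1 - 4)*(-1 + 4))/2 - 1*17 = -1/(2*((-3*3))) - 17 = -½/(-9) - 17 = -½*(-⅑) - 17 = 1/18 - 17 = -305/18 ≈ -16.944)
q² = (-305/18)² = 93025/324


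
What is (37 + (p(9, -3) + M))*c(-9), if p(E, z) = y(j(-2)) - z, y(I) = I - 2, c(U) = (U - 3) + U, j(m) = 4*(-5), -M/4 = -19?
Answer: -1974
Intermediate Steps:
M = 76 (M = -4*(-19) = 76)
j(m) = -20
c(U) = -3 + 2*U (c(U) = (-3 + U) + U = -3 + 2*U)
y(I) = -2 + I
p(E, z) = -22 - z (p(E, z) = (-2 - 20) - z = -22 - z)
(37 + (p(9, -3) + M))*c(-9) = (37 + ((-22 - 1*(-3)) + 76))*(-3 + 2*(-9)) = (37 + ((-22 + 3) + 76))*(-3 - 18) = (37 + (-19 + 76))*(-21) = (37 + 57)*(-21) = 94*(-21) = -1974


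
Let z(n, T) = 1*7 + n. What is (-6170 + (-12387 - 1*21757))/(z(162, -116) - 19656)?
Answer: 40314/19487 ≈ 2.0688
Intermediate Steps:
z(n, T) = 7 + n
(-6170 + (-12387 - 1*21757))/(z(162, -116) - 19656) = (-6170 + (-12387 - 1*21757))/((7 + 162) - 19656) = (-6170 + (-12387 - 21757))/(169 - 19656) = (-6170 - 34144)/(-19487) = -40314*(-1/19487) = 40314/19487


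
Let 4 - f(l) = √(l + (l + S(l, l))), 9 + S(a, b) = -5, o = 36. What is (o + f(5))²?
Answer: 1596 - 160*I ≈ 1596.0 - 160.0*I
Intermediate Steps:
S(a, b) = -14 (S(a, b) = -9 - 5 = -14)
f(l) = 4 - √(-14 + 2*l) (f(l) = 4 - √(l + (l - 14)) = 4 - √(l + (-14 + l)) = 4 - √(-14 + 2*l))
(o + f(5))² = (36 + (4 - √(-14 + 2*5)))² = (36 + (4 - √(-14 + 10)))² = (36 + (4 - √(-4)))² = (36 + (4 - 2*I))² = (40 - 2*I)²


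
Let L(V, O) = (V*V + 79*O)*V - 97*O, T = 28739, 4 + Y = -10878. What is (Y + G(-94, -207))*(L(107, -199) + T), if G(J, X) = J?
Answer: 4489864512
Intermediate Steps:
Y = -10882 (Y = -4 - 10878 = -10882)
L(V, O) = -97*O + V*(V² + 79*O) (L(V, O) = (V² + 79*O)*V - 97*O = V*(V² + 79*O) - 97*O = -97*O + V*(V² + 79*O))
(Y + G(-94, -207))*(L(107, -199) + T) = (-10882 - 94)*((107³ - 97*(-199) + 79*(-199)*107) + 28739) = -10976*((1225043 + 19303 - 1682147) + 28739) = -10976*(-437801 + 28739) = -10976*(-409062) = 4489864512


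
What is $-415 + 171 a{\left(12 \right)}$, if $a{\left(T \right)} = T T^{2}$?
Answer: $295073$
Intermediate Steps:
$a{\left(T \right)} = T^{3}$
$-415 + 171 a{\left(12 \right)} = -415 + 171 \cdot 12^{3} = -415 + 171 \cdot 1728 = -415 + 295488 = 295073$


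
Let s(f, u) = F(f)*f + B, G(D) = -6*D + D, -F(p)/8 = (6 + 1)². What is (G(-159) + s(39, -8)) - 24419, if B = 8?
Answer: -38904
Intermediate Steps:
F(p) = -392 (F(p) = -8*(6 + 1)² = -8*7² = -8*49 = -392)
G(D) = -5*D
s(f, u) = 8 - 392*f (s(f, u) = -392*f + 8 = 8 - 392*f)
(G(-159) + s(39, -8)) - 24419 = (-5*(-159) + (8 - 392*39)) - 24419 = (795 + (8 - 15288)) - 24419 = (795 - 15280) - 24419 = -14485 - 24419 = -38904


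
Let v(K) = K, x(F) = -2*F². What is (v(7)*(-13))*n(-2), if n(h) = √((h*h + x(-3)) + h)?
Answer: -364*I ≈ -364.0*I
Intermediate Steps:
n(h) = √(-18 + h + h²) (n(h) = √((h*h - 2*(-3)²) + h) = √((h² - 2*9) + h) = √((h² - 18) + h) = √((-18 + h²) + h) = √(-18 + h + h²))
(v(7)*(-13))*n(-2) = (7*(-13))*√(-18 - 2 + (-2)²) = -91*√(-18 - 2 + 4) = -364*I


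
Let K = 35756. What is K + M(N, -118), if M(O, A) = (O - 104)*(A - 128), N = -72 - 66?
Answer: 95288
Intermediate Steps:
N = -138
M(O, A) = (-128 + A)*(-104 + O) (M(O, A) = (-104 + O)*(-128 + A) = (-128 + A)*(-104 + O))
K + M(N, -118) = 35756 + (13312 - 128*(-138) - 104*(-118) - 118*(-138)) = 35756 + (13312 + 17664 + 12272 + 16284) = 35756 + 59532 = 95288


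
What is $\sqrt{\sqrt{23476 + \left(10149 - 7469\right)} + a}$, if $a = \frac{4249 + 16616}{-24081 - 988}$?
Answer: $\frac{\sqrt{-523064685 + 1256909522 \sqrt{6539}}}{25069} \approx 12.684$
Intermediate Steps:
$a = - \frac{20865}{25069}$ ($a = \frac{20865}{-25069} = 20865 \left(- \frac{1}{25069}\right) = - \frac{20865}{25069} \approx -0.8323$)
$\sqrt{\sqrt{23476 + \left(10149 - 7469\right)} + a} = \sqrt{\sqrt{23476 + \left(10149 - 7469\right)} - \frac{20865}{25069}} = \sqrt{\sqrt{23476 + 2680} - \frac{20865}{25069}} = \sqrt{\sqrt{26156} - \frac{20865}{25069}} = \sqrt{2 \sqrt{6539} - \frac{20865}{25069}} = \sqrt{- \frac{20865}{25069} + 2 \sqrt{6539}}$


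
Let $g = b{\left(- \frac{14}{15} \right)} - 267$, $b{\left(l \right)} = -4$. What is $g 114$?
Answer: $-30894$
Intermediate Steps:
$g = -271$ ($g = -4 - 267 = -271$)
$g 114 = \left(-271\right) 114 = -30894$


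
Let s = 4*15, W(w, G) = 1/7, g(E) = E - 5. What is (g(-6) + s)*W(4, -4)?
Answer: 7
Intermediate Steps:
g(E) = -5 + E
W(w, G) = ⅐
s = 60
(g(-6) + s)*W(4, -4) = ((-5 - 6) + 60)*(⅐) = (-11 + 60)*(⅐) = 49*(⅐) = 7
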